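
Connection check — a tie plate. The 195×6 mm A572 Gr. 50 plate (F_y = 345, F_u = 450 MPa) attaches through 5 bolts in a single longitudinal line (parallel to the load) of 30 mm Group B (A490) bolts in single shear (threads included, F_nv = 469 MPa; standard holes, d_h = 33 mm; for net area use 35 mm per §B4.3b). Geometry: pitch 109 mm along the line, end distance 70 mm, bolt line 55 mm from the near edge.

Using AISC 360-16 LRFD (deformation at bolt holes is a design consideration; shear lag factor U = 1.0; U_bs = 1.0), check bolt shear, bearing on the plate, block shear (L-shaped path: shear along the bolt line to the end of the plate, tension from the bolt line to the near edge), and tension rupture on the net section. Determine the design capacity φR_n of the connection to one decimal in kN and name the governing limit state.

Bolt shear: A_b = π(30)²/4 = 706.86 mm². φR_n = 0.75 × 469 × 706.86 × 5 × 1 = 1243.2 kN.
Bearing (6 mm plate, F_u = 450 MPa): end bolts L_c = 70 − 33/2 = 53.5, R_n = min(1.2×53.5×6×450, 2.4×30×6×450) = 173.34 kN/bolt; interior L_c = 109 − 33 = 76, R_n = 194.4 kN/bolt. φR_n = 0.75 × (1×173.34 + 4×194.4) = 713.2 kN.
Block shear: shear path 1×[70+4×109] = 1×506 mm, A_gv = 3036, A_nv = 1×(506 − 4.5×35)×6 = 2091 mm²; tension to near edge: (55 − 0.5×35)×6 = 225 mm². R_n = min(0.6×450×2091, 0.6×345×3036) + 1.0×450×225 = min(564.57, 628.45) + 101.25 = 665.82 kN. φR_n = 0.75 × 665.82 = 499.4 kN.
Tension rupture (net): A_n = (195 − 1×35)×6 = 960 mm² (U = 1.0, A_e = A_n). φR_n = 0.75 × 450 × 960 = 324.0 kN.
Governing: min(1243.2, 713.2, 499.4, 324.0) = 324.0 kN → net-section rupture.

324.0 kN (net-section rupture governs)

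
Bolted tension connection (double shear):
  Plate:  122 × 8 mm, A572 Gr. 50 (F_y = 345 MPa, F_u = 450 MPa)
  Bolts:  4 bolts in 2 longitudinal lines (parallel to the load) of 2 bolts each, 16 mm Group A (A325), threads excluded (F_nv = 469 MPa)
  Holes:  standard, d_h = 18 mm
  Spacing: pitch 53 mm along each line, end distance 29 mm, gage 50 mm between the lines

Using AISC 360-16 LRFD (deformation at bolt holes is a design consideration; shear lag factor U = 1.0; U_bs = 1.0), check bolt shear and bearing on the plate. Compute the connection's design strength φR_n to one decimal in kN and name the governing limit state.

337.0 kN (bearing governs)

Bolt shear: A_b = π(16)²/4 = 201.06 mm². φR_n = 0.75 × 469 × 201.06 × 4 × 2 = 565.8 kN.
Bearing (8 mm plate, F_u = 450 MPa): end bolts L_c = 29 − 18/2 = 20, R_n = min(1.2×20×8×450, 2.4×16×8×450) = 86.4 kN/bolt; interior L_c = 53 − 18 = 35, R_n = 138.24 kN/bolt. φR_n = 0.75 × (2×86.4 + 2×138.24) = 337.0 kN.
Governing: min(565.8, 337.0) = 337.0 kN → bearing.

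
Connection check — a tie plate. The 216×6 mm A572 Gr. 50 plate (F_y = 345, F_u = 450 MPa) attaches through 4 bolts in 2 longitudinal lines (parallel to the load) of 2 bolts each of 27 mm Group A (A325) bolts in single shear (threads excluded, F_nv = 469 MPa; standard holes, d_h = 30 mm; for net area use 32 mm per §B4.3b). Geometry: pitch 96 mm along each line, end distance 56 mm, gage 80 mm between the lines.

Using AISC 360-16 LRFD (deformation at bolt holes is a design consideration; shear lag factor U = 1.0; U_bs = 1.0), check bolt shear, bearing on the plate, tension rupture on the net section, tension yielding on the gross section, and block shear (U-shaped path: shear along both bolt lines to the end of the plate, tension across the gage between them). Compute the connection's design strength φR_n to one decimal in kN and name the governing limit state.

Bolt shear: A_b = π(27)²/4 = 572.56 mm². φR_n = 0.75 × 469 × 572.56 × 4 × 1 = 805.6 kN.
Bearing (6 mm plate, F_u = 450 MPa): end bolts L_c = 56 − 30/2 = 41, R_n = min(1.2×41×6×450, 2.4×27×6×450) = 132.84 kN/bolt; interior L_c = 96 − 30 = 66, R_n = 174.96 kN/bolt. φR_n = 0.75 × (2×132.84 + 2×174.96) = 461.7 kN.
Tension rupture (net): A_n = (216 − 2×32)×6 = 912 mm² (U = 1.0, A_e = A_n). φR_n = 0.75 × 450 × 912 = 307.8 kN.
Tension yield (gross): A_g = 216×6 = 1296 mm². φR_n = 0.90 × 345 × 1296 = 402.4 kN.
Block shear: shear path 2×[56+1×96] = 2×152 mm, A_gv = 1824, A_nv = 2×(152 − 1.5×32)×6 = 1248 mm²; tension across gage: (80 − 1×32)×6 = 288 mm². R_n = min(0.6×450×1248, 0.6×345×1824) + 1.0×450×288 = min(336.96, 377.57) + 129.6 = 466.56 kN. φR_n = 0.75 × 466.56 = 349.9 kN.
Governing: min(805.6, 461.7, 307.8, 402.4, 349.9) = 307.8 kN → net-section rupture.

307.8 kN (net-section rupture governs)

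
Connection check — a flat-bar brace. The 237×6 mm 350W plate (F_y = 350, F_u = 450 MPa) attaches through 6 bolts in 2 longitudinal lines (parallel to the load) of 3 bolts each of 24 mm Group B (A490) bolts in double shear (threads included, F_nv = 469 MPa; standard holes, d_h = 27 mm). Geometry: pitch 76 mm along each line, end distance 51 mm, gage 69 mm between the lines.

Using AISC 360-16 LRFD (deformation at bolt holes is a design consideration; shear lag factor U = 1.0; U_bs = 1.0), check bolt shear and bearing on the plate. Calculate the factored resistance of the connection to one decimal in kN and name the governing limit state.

Bolt shear: A_b = π(24)²/4 = 452.39 mm². φR_n = 0.75 × 469 × 452.39 × 6 × 2 = 1909.5 kN.
Bearing (6 mm plate, F_u = 450 MPa): end bolts L_c = 51 − 27/2 = 37.5, R_n = min(1.2×37.5×6×450, 2.4×24×6×450) = 121.5 kN/bolt; interior L_c = 76 − 27 = 49, R_n = 155.52 kN/bolt. φR_n = 0.75 × (2×121.5 + 4×155.52) = 648.8 kN.
Governing: min(1909.5, 648.8) = 648.8 kN → bearing.

648.8 kN (bearing governs)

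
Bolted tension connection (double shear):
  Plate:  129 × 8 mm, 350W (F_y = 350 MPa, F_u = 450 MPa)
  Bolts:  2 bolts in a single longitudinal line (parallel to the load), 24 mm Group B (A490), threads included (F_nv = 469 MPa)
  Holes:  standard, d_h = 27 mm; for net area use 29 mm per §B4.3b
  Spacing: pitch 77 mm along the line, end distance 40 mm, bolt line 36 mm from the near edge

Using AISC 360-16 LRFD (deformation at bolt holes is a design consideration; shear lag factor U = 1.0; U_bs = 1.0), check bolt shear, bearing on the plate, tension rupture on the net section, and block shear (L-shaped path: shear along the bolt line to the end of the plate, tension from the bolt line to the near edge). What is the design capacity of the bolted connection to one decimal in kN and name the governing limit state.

177.1 kN (block shear governs)

Bolt shear: A_b = π(24)²/4 = 452.39 mm². φR_n = 0.75 × 469 × 452.39 × 2 × 2 = 636.5 kN.
Bearing (8 mm plate, F_u = 450 MPa): end bolts L_c = 40 − 27/2 = 26.5, R_n = min(1.2×26.5×8×450, 2.4×24×8×450) = 114.48 kN/bolt; interior L_c = 77 − 27 = 50, R_n = 207.36 kN/bolt. φR_n = 0.75 × (1×114.48 + 1×207.36) = 241.4 kN.
Tension rupture (net): A_n = (129 − 1×29)×8 = 800 mm² (U = 1.0, A_e = A_n). φR_n = 0.75 × 450 × 800 = 270.0 kN.
Block shear: shear path 1×[40+1×77] = 1×117 mm, A_gv = 936, A_nv = 1×(117 − 1.5×29)×8 = 588 mm²; tension to near edge: (36 − 0.5×29)×8 = 172 mm². R_n = min(0.6×450×588, 0.6×350×936) + 1.0×450×172 = min(158.76, 196.56) + 77.4 = 236.16 kN. φR_n = 0.75 × 236.16 = 177.1 kN.
Governing: min(636.5, 241.4, 270.0, 177.1) = 177.1 kN → block shear.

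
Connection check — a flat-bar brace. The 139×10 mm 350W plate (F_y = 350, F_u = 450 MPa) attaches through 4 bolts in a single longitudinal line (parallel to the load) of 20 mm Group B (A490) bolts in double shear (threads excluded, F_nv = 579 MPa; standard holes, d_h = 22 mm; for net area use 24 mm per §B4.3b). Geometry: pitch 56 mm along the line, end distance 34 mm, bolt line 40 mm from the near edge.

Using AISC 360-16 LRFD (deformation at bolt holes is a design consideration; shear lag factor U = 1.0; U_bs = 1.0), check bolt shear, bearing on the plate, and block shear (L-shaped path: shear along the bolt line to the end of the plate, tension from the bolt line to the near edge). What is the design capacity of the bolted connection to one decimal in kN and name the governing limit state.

Bolt shear: A_b = π(20)²/4 = 314.16 mm². φR_n = 0.75 × 579 × 314.16 × 4 × 2 = 1091.4 kN.
Bearing (10 mm plate, F_u = 450 MPa): end bolts L_c = 34 − 22/2 = 23, R_n = min(1.2×23×10×450, 2.4×20×10×450) = 124.2 kN/bolt; interior L_c = 56 − 22 = 34, R_n = 183.6 kN/bolt. φR_n = 0.75 × (1×124.2 + 3×183.6) = 506.3 kN.
Block shear: shear path 1×[34+3×56] = 1×202 mm, A_gv = 2020, A_nv = 1×(202 − 3.5×24)×10 = 1180 mm²; tension to near edge: (40 − 0.5×24)×10 = 280 mm². R_n = min(0.6×450×1180, 0.6×350×2020) + 1.0×450×280 = min(318.6, 424.2) + 126 = 444.6 kN. φR_n = 0.75 × 444.6 = 333.5 kN.
Governing: min(1091.4, 506.3, 333.5) = 333.5 kN → block shear.

333.5 kN (block shear governs)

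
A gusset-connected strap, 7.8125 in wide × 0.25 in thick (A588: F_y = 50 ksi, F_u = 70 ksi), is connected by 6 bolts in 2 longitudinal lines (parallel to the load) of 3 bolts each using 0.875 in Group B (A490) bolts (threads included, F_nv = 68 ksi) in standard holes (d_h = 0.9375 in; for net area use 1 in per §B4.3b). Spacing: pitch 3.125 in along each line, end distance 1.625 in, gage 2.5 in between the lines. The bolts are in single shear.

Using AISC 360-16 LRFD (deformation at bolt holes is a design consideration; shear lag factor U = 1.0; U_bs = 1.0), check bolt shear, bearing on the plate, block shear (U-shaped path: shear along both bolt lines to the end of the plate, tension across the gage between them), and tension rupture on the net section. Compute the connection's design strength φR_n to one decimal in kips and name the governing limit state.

76.3 kips (net-section rupture governs)

Bolt shear: A_b = π(0.875)²/4 = 0.60132 in². φR_n = 0.75 × 68 × 0.60132 × 6 × 1 = 184.0 kips.
Bearing (0.25 in plate, F_u = 70 ksi): end bolts L_c = 1.625 − 0.9375/2 = 1.15625, R_n = min(1.2×1.15625×0.25×70, 2.4×0.875×0.25×70) = 24.281 kips/bolt; interior L_c = 3.125 − 0.9375 = 2.1875, R_n = 36.75 kips/bolt. φR_n = 0.75 × (2×24.281 + 4×36.75) = 146.7 kips.
Block shear: shear path 2×[1.625+2×3.125] = 2×7.875 in, A_gv = 3.9375, A_nv = 2×(7.875 − 2.5×1)×0.25 = 2.6875 in²; tension across gage: (2.5 − 1×1)×0.25 = 0.375 in². R_n = min(0.6×70×2.6875, 0.6×50×3.9375) + 1.0×70×0.375 = min(112.88, 118.13) + 26.25 = 139.13 kips. φR_n = 0.75 × 139.13 = 104.3 kips.
Tension rupture (net): A_n = (7.8125 − 2×1)×0.25 = 1.4531 in² (U = 1.0, A_e = A_n). φR_n = 0.75 × 70 × 1.4531 = 76.3 kips.
Governing: min(184.0, 146.7, 104.3, 76.3) = 76.3 kips → net-section rupture.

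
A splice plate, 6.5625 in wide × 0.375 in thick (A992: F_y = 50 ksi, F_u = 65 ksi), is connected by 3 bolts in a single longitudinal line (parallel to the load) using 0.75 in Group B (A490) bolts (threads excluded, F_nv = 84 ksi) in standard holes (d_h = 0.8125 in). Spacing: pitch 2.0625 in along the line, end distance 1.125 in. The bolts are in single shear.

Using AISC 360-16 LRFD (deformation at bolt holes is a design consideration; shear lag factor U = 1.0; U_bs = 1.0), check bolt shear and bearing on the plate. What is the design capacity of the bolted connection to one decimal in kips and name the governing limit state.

Bolt shear: A_b = π(0.75)²/4 = 0.44179 in². φR_n = 0.75 × 84 × 0.44179 × 3 × 1 = 83.5 kips.
Bearing (0.375 in plate, F_u = 65 ksi): end bolts L_c = 1.125 − 0.8125/2 = 0.71875, R_n = min(1.2×0.71875×0.375×65, 2.4×0.75×0.375×65) = 21.023 kips/bolt; interior L_c = 2.0625 − 0.8125 = 1.25, R_n = 36.563 kips/bolt. φR_n = 0.75 × (1×21.023 + 2×36.563) = 70.6 kips.
Governing: min(83.5, 70.6) = 70.6 kips → bearing.

70.6 kips (bearing governs)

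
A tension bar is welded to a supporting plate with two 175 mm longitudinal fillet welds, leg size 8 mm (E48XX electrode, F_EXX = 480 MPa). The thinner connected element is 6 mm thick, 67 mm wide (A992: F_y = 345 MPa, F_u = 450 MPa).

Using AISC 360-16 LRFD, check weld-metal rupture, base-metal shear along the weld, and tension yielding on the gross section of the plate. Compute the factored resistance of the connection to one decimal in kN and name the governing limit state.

124.8 kN (gross-section yield governs)

Weld metal: throat = 0.707×8 = 5.656 mm, L = 2×175 = 350 mm. φR_n = 0.75 × 0.6 × 480 × 5.656 × 350 = 427.6 kN.
Base metal shear (6 mm plate): yield φR_n = 1.0×0.6×345×6×350 = 434.7 kN; rupture φR_n = 0.75×0.6×450×6×350 = 425.3 kN; take 425.3 kN (rupture).
Tension yield (gross): A_g = 67×6 = 402 mm². φR_n = 0.90 × 345 × 402 = 124.8 kN.
Governing: min(427.6, 425.3, 124.8) = 124.8 kN → gross-section yield.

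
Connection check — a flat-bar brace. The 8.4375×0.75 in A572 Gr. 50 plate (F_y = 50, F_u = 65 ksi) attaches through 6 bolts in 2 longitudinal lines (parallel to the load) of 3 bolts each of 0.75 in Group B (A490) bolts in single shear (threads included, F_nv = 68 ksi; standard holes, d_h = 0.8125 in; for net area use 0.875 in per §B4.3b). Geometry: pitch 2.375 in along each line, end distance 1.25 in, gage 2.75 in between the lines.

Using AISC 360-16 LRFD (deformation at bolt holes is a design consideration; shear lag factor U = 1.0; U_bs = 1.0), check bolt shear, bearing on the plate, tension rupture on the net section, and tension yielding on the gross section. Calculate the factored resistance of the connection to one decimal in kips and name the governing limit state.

135.2 kips (bolt shear governs)

Bolt shear: A_b = π(0.75)²/4 = 0.44179 in². φR_n = 0.75 × 68 × 0.44179 × 6 × 1 = 135.2 kips.
Bearing (0.75 in plate, F_u = 65 ksi): end bolts L_c = 1.25 − 0.8125/2 = 0.84375, R_n = min(1.2×0.84375×0.75×65, 2.4×0.75×0.75×65) = 49.359 kips/bolt; interior L_c = 2.375 − 0.8125 = 1.5625, R_n = 87.75 kips/bolt. φR_n = 0.75 × (2×49.359 + 4×87.75) = 337.3 kips.
Tension rupture (net): A_n = (8.4375 − 2×0.875)×0.75 = 5.0156 in² (U = 1.0, A_e = A_n). φR_n = 0.75 × 65 × 5.0156 = 244.5 kips.
Tension yield (gross): A_g = 8.4375×0.75 = 6.3281 in². φR_n = 0.90 × 50 × 6.3281 = 284.8 kips.
Governing: min(135.2, 337.3, 244.5, 284.8) = 135.2 kips → bolt shear.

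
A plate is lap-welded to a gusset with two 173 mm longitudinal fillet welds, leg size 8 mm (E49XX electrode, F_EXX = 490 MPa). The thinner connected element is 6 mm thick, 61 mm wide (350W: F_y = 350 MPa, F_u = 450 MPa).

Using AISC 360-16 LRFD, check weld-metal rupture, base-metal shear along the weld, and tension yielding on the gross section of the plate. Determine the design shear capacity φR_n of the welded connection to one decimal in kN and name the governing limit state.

Weld metal: throat = 0.707×8 = 5.656 mm, L = 2×173 = 346 mm. φR_n = 0.75 × 0.6 × 490 × 5.656 × 346 = 431.5 kN.
Base metal shear (6 mm plate): yield φR_n = 1.0×0.6×350×6×346 = 436.0 kN; rupture φR_n = 0.75×0.6×450×6×346 = 420.4 kN; take 420.4 kN (rupture).
Tension yield (gross): A_g = 61×6 = 366 mm². φR_n = 0.90 × 350 × 366 = 115.3 kN.
Governing: min(431.5, 420.4, 115.3) = 115.3 kN → gross-section yield.

115.3 kN (gross-section yield governs)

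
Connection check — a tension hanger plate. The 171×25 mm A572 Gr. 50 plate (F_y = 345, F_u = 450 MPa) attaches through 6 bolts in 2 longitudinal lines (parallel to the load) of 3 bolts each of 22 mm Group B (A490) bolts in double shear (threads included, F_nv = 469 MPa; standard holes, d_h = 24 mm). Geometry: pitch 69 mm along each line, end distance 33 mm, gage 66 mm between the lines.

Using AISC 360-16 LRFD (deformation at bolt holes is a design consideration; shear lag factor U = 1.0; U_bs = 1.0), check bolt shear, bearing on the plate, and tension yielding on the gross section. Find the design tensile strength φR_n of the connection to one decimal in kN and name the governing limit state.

Bolt shear: A_b = π(22)²/4 = 380.13 mm². φR_n = 0.75 × 469 × 380.13 × 6 × 2 = 1604.5 kN.
Bearing (25 mm plate, F_u = 450 MPa): end bolts L_c = 33 − 24/2 = 21, R_n = min(1.2×21×25×450, 2.4×22×25×450) = 283.5 kN/bolt; interior L_c = 69 − 24 = 45, R_n = 594 kN/bolt. φR_n = 0.75 × (2×283.5 + 4×594) = 2207.3 kN.
Tension yield (gross): A_g = 171×25 = 4275 mm². φR_n = 0.90 × 345 × 4275 = 1327.4 kN.
Governing: min(1604.5, 2207.3, 1327.4) = 1327.4 kN → gross-section yield.

1327.4 kN (gross-section yield governs)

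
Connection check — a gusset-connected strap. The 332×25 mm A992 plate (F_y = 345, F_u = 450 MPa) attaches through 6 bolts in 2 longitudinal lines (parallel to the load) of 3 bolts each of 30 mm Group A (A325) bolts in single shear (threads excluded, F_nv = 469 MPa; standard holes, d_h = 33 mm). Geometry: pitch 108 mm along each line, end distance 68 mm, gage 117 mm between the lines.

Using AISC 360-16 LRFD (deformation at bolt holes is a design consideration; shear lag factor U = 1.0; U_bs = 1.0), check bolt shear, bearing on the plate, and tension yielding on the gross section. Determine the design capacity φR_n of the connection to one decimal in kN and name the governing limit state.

1491.8 kN (bolt shear governs)

Bolt shear: A_b = π(30)²/4 = 706.86 mm². φR_n = 0.75 × 469 × 706.86 × 6 × 1 = 1491.8 kN.
Bearing (25 mm plate, F_u = 450 MPa): end bolts L_c = 68 − 33/2 = 51.5, R_n = min(1.2×51.5×25×450, 2.4×30×25×450) = 695.25 kN/bolt; interior L_c = 108 − 33 = 75, R_n = 810 kN/bolt. φR_n = 0.75 × (2×695.25 + 4×810) = 3472.9 kN.
Tension yield (gross): A_g = 332×25 = 8300 mm². φR_n = 0.90 × 345 × 8300 = 2577.2 kN.
Governing: min(1491.8, 3472.9, 2577.2) = 1491.8 kN → bolt shear.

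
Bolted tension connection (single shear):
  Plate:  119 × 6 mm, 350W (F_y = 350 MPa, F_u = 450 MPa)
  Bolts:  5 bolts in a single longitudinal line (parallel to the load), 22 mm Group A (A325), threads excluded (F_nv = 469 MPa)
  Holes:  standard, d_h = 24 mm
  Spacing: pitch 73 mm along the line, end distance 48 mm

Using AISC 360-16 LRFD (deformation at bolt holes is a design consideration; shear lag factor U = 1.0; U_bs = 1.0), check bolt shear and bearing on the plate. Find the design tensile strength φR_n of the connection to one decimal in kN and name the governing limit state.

Bolt shear: A_b = π(22)²/4 = 380.13 mm². φR_n = 0.75 × 469 × 380.13 × 5 × 1 = 668.6 kN.
Bearing (6 mm plate, F_u = 450 MPa): end bolts L_c = 48 − 24/2 = 36, R_n = min(1.2×36×6×450, 2.4×22×6×450) = 116.64 kN/bolt; interior L_c = 73 − 24 = 49, R_n = 142.56 kN/bolt. φR_n = 0.75 × (1×116.64 + 4×142.56) = 515.2 kN.
Governing: min(668.6, 515.2) = 515.2 kN → bearing.

515.2 kN (bearing governs)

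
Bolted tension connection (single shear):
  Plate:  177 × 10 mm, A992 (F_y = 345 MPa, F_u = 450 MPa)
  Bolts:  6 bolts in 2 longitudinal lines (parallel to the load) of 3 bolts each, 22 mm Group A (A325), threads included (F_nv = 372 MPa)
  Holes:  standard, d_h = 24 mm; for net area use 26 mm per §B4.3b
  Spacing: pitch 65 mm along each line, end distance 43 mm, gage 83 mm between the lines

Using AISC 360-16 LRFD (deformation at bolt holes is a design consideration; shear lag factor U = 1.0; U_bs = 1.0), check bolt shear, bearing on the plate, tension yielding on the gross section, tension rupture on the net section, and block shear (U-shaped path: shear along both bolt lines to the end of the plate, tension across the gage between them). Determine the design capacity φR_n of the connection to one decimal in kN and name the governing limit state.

421.9 kN (net-section rupture governs)

Bolt shear: A_b = π(22)²/4 = 380.13 mm². φR_n = 0.75 × 372 × 380.13 × 6 × 1 = 636.3 kN.
Bearing (10 mm plate, F_u = 450 MPa): end bolts L_c = 43 − 24/2 = 31, R_n = min(1.2×31×10×450, 2.4×22×10×450) = 167.4 kN/bolt; interior L_c = 65 − 24 = 41, R_n = 221.4 kN/bolt. φR_n = 0.75 × (2×167.4 + 4×221.4) = 915.3 kN.
Tension yield (gross): A_g = 177×10 = 1770 mm². φR_n = 0.90 × 345 × 1770 = 549.6 kN.
Tension rupture (net): A_n = (177 − 2×26)×10 = 1250 mm² (U = 1.0, A_e = A_n). φR_n = 0.75 × 450 × 1250 = 421.9 kN.
Block shear: shear path 2×[43+2×65] = 2×173 mm, A_gv = 3460, A_nv = 2×(173 − 2.5×26)×10 = 2160 mm²; tension across gage: (83 − 1×26)×10 = 570 mm². R_n = min(0.6×450×2160, 0.6×345×3460) + 1.0×450×570 = min(583.2, 716.22) + 256.5 = 839.7 kN. φR_n = 0.75 × 839.7 = 629.8 kN.
Governing: min(636.3, 915.3, 549.6, 421.9, 629.8) = 421.9 kN → net-section rupture.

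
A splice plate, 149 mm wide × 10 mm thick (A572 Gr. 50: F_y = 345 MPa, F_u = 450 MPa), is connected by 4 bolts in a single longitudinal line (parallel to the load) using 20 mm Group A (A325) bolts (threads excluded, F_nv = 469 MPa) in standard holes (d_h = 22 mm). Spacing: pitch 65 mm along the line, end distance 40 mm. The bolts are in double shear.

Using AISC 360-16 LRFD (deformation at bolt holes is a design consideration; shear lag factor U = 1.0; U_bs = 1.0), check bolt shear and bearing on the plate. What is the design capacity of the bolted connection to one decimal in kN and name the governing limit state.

Bolt shear: A_b = π(20)²/4 = 314.16 mm². φR_n = 0.75 × 469 × 314.16 × 4 × 2 = 884.0 kN.
Bearing (10 mm plate, F_u = 450 MPa): end bolts L_c = 40 − 22/2 = 29, R_n = min(1.2×29×10×450, 2.4×20×10×450) = 156.6 kN/bolt; interior L_c = 65 − 22 = 43, R_n = 216 kN/bolt. φR_n = 0.75 × (1×156.6 + 3×216) = 603.5 kN.
Governing: min(884.0, 603.5) = 603.5 kN → bearing.

603.5 kN (bearing governs)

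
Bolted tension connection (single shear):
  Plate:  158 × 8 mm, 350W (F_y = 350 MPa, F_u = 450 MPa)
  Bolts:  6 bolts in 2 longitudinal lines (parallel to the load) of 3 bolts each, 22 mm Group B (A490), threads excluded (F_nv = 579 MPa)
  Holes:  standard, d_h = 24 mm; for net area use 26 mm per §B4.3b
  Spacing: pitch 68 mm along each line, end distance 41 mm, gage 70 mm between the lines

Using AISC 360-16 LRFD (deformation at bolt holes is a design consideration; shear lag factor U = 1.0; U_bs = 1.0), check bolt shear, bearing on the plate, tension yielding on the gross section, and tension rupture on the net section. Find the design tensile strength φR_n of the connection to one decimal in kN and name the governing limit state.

Bolt shear: A_b = π(22)²/4 = 380.13 mm². φR_n = 0.75 × 579 × 380.13 × 6 × 1 = 990.4 kN.
Bearing (8 mm plate, F_u = 450 MPa): end bolts L_c = 41 − 24/2 = 29, R_n = min(1.2×29×8×450, 2.4×22×8×450) = 125.28 kN/bolt; interior L_c = 68 − 24 = 44, R_n = 190.08 kN/bolt. φR_n = 0.75 × (2×125.28 + 4×190.08) = 758.2 kN.
Tension yield (gross): A_g = 158×8 = 1264 mm². φR_n = 0.90 × 350 × 1264 = 398.2 kN.
Tension rupture (net): A_n = (158 − 2×26)×8 = 848 mm² (U = 1.0, A_e = A_n). φR_n = 0.75 × 450 × 848 = 286.2 kN.
Governing: min(990.4, 758.2, 398.2, 286.2) = 286.2 kN → net-section rupture.

286.2 kN (net-section rupture governs)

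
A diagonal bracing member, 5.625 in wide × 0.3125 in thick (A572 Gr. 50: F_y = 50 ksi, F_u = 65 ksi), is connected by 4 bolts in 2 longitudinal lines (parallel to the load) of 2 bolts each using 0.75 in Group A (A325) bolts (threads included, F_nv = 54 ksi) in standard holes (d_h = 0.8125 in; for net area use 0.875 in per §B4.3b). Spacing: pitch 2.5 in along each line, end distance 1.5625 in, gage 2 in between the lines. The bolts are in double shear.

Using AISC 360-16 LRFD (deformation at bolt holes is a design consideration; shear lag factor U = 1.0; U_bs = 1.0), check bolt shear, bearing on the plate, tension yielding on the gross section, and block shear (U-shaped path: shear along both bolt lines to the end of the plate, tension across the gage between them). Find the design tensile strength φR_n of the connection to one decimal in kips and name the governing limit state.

67.4 kips (block shear governs)

Bolt shear: A_b = π(0.75)²/4 = 0.44179 in². φR_n = 0.75 × 54 × 0.44179 × 4 × 2 = 143.1 kips.
Bearing (0.3125 in plate, F_u = 65 ksi): end bolts L_c = 1.5625 − 0.8125/2 = 1.15625, R_n = min(1.2×1.15625×0.3125×65, 2.4×0.75×0.3125×65) = 28.184 kips/bolt; interior L_c = 2.5 − 0.8125 = 1.6875, R_n = 36.563 kips/bolt. φR_n = 0.75 × (2×28.184 + 2×36.563) = 97.1 kips.
Tension yield (gross): A_g = 5.625×0.3125 = 1.7578 in². φR_n = 0.90 × 50 × 1.7578 = 79.1 kips.
Block shear: shear path 2×[1.5625+1×2.5] = 2×4.0625 in, A_gv = 2.5391, A_nv = 2×(4.0625 − 1.5×0.875)×0.3125 = 1.7188 in²; tension across gage: (2 − 1×0.875)×0.3125 = 0.35156 in². R_n = min(0.6×65×1.7188, 0.6×50×2.5391) + 1.0×65×0.35156 = min(67.033, 76.173) + 22.851 = 89.884 kips. φR_n = 0.75 × 89.884 = 67.4 kips.
Governing: min(143.1, 97.1, 79.1, 67.4) = 67.4 kips → block shear.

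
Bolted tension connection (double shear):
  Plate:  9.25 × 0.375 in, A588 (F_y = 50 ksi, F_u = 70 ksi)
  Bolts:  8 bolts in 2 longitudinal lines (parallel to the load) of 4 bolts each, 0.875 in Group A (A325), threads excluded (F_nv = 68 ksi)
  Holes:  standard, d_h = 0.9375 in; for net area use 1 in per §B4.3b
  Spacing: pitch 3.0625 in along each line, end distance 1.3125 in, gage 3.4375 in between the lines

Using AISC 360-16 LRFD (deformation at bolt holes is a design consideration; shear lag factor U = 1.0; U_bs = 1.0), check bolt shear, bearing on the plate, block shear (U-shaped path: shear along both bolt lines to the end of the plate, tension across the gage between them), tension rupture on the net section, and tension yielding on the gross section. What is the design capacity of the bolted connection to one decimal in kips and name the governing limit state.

142.7 kips (net-section rupture governs)

Bolt shear: A_b = π(0.875)²/4 = 0.60132 in². φR_n = 0.75 × 68 × 0.60132 × 8 × 2 = 490.7 kips.
Bearing (0.375 in plate, F_u = 70 ksi): end bolts L_c = 1.3125 − 0.9375/2 = 0.84375, R_n = min(1.2×0.84375×0.375×70, 2.4×0.875×0.375×70) = 26.578 kips/bolt; interior L_c = 3.0625 − 0.9375 = 2.125, R_n = 55.125 kips/bolt. φR_n = 0.75 × (2×26.578 + 6×55.125) = 287.9 kips.
Block shear: shear path 2×[1.3125+3×3.0625] = 2×10.5 in, A_gv = 7.875, A_nv = 2×(10.5 − 3.5×1)×0.375 = 5.25 in²; tension across gage: (3.4375 − 1×1)×0.375 = 0.91406 in². R_n = min(0.6×70×5.25, 0.6×50×7.875) + 1.0×70×0.91406 = min(220.5, 236.25) + 63.984 = 284.48 kips. φR_n = 0.75 × 284.48 = 213.4 kips.
Tension rupture (net): A_n = (9.25 − 2×1)×0.375 = 2.7188 in² (U = 1.0, A_e = A_n). φR_n = 0.75 × 70 × 2.7188 = 142.7 kips.
Tension yield (gross): A_g = 9.25×0.375 = 3.4688 in². φR_n = 0.90 × 50 × 3.4688 = 156.1 kips.
Governing: min(490.7, 287.9, 213.4, 142.7, 156.1) = 142.7 kips → net-section rupture.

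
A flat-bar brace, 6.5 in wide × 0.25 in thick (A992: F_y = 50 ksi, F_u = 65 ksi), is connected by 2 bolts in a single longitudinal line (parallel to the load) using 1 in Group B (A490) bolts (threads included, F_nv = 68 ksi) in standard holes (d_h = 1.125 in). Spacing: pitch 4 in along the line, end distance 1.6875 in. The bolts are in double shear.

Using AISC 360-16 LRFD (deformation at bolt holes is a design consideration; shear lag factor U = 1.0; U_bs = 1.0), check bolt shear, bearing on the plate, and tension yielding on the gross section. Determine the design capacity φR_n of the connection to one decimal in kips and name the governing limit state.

Bolt shear: A_b = π(1)²/4 = 0.7854 in². φR_n = 0.75 × 68 × 0.7854 × 2 × 2 = 160.2 kips.
Bearing (0.25 in plate, F_u = 65 ksi): end bolts L_c = 1.6875 − 1.125/2 = 1.125, R_n = min(1.2×1.125×0.25×65, 2.4×1×0.25×65) = 21.938 kips/bolt; interior L_c = 4 − 1.125 = 2.875, R_n = 39 kips/bolt. φR_n = 0.75 × (1×21.938 + 1×39) = 45.7 kips.
Tension yield (gross): A_g = 6.5×0.25 = 1.625 in². φR_n = 0.90 × 50 × 1.625 = 73.1 kips.
Governing: min(160.2, 45.7, 73.1) = 45.7 kips → bearing.

45.7 kips (bearing governs)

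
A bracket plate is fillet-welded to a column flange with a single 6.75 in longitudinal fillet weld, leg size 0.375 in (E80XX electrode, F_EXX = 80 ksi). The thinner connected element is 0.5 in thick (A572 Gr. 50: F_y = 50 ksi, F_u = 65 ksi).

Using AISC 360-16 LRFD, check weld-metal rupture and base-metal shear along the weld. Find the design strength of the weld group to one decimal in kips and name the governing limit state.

64.4 kips (weld metal governs)

Weld metal: throat = 0.707×0.375 = 0.26513 in, L = 6.75 in. φR_n = 0.75 × 0.6 × 80 × 0.26513 × 6.75 = 64.4 kips.
Base metal shear (0.5 in plate): yield φR_n = 1.0×0.6×50×0.5×6.75 = 101.3 kips; rupture φR_n = 0.75×0.6×65×0.5×6.75 = 98.7 kips; take 98.7 kips (rupture).
Governing: min(64.4, 98.7) = 64.4 kips → weld metal.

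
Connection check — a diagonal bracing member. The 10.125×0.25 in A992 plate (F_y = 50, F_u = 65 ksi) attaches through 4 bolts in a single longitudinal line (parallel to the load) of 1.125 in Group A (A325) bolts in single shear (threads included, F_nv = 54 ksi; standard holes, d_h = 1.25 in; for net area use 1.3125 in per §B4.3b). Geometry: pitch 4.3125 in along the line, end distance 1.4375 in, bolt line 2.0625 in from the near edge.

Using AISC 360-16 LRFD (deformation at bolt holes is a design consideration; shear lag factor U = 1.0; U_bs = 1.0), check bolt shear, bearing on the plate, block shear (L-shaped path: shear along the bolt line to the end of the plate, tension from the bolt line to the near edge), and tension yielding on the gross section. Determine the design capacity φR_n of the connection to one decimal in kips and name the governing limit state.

Bolt shear: A_b = π(1.125)²/4 = 0.99402 in². φR_n = 0.75 × 54 × 0.99402 × 4 × 1 = 161.0 kips.
Bearing (0.25 in plate, F_u = 65 ksi): end bolts L_c = 1.4375 − 1.25/2 = 0.8125, R_n = min(1.2×0.8125×0.25×65, 2.4×1.125×0.25×65) = 15.844 kips/bolt; interior L_c = 4.3125 − 1.25 = 3.0625, R_n = 43.875 kips/bolt. φR_n = 0.75 × (1×15.844 + 3×43.875) = 110.6 kips.
Block shear: shear path 1×[1.4375+3×4.3125] = 1×14.375 in, A_gv = 3.5938, A_nv = 1×(14.375 − 3.5×1.3125)×0.25 = 2.4453 in²; tension to near edge: (2.0625 − 0.5×1.3125)×0.25 = 0.35156 in². R_n = min(0.6×65×2.4453, 0.6×50×3.5938) + 1.0×65×0.35156 = min(95.367, 107.81) + 22.851 = 118.22 kips. φR_n = 0.75 × 118.22 = 88.7 kips.
Tension yield (gross): A_g = 10.125×0.25 = 2.5313 in². φR_n = 0.90 × 50 × 2.5313 = 113.9 kips.
Governing: min(161.0, 110.6, 88.7, 113.9) = 88.7 kips → block shear.

88.7 kips (block shear governs)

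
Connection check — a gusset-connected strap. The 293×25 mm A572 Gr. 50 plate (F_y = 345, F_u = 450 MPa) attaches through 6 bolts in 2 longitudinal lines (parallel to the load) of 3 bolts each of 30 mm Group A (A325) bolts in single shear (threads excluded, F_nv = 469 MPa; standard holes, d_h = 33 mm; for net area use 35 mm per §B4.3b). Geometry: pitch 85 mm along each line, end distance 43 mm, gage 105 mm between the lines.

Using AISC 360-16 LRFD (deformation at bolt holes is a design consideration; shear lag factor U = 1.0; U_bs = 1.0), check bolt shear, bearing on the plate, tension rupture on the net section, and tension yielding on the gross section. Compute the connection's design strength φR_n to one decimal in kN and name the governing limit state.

Bolt shear: A_b = π(30)²/4 = 706.86 mm². φR_n = 0.75 × 469 × 706.86 × 6 × 1 = 1491.8 kN.
Bearing (25 mm plate, F_u = 450 MPa): end bolts L_c = 43 − 33/2 = 26.5, R_n = min(1.2×26.5×25×450, 2.4×30×25×450) = 357.75 kN/bolt; interior L_c = 85 − 33 = 52, R_n = 702 kN/bolt. φR_n = 0.75 × (2×357.75 + 4×702) = 2642.6 kN.
Tension rupture (net): A_n = (293 − 2×35)×25 = 5575 mm² (U = 1.0, A_e = A_n). φR_n = 0.75 × 450 × 5575 = 1881.6 kN.
Tension yield (gross): A_g = 293×25 = 7325 mm². φR_n = 0.90 × 345 × 7325 = 2274.4 kN.
Governing: min(1491.8, 2642.6, 1881.6, 2274.4) = 1491.8 kN → bolt shear.

1491.8 kN (bolt shear governs)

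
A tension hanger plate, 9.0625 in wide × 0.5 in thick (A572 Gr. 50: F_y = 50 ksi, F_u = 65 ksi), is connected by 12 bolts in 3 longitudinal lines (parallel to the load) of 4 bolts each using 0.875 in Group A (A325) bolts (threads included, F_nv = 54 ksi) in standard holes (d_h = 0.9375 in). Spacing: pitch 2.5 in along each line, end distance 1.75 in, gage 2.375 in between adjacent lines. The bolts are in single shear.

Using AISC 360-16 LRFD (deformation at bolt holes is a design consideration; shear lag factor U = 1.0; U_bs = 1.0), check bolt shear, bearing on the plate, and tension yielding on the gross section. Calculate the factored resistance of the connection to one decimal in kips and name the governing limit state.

203.9 kips (gross-section yield governs)

Bolt shear: A_b = π(0.875)²/4 = 0.60132 in². φR_n = 0.75 × 54 × 0.60132 × 12 × 1 = 292.2 kips.
Bearing (0.5 in plate, F_u = 65 ksi): end bolts L_c = 1.75 − 0.9375/2 = 1.28125, R_n = min(1.2×1.28125×0.5×65, 2.4×0.875×0.5×65) = 49.969 kips/bolt; interior L_c = 2.5 − 0.9375 = 1.5625, R_n = 60.938 kips/bolt. φR_n = 0.75 × (3×49.969 + 9×60.938) = 523.8 kips.
Tension yield (gross): A_g = 9.0625×0.5 = 4.5313 in². φR_n = 0.90 × 50 × 4.5313 = 203.9 kips.
Governing: min(292.2, 523.8, 203.9) = 203.9 kips → gross-section yield.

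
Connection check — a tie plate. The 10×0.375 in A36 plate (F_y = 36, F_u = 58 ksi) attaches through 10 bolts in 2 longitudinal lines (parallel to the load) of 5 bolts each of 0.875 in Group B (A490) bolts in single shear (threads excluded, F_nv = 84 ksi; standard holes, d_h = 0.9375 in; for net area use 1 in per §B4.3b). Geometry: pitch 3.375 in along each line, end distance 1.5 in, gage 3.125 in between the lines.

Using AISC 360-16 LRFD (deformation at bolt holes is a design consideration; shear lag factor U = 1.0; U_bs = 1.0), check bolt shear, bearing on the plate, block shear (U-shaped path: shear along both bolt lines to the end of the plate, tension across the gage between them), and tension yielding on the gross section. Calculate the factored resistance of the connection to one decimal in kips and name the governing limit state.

Bolt shear: A_b = π(0.875)²/4 = 0.60132 in². φR_n = 0.75 × 84 × 0.60132 × 10 × 1 = 378.8 kips.
Bearing (0.375 in plate, F_u = 58 ksi): end bolts L_c = 1.5 − 0.9375/2 = 1.03125, R_n = min(1.2×1.03125×0.375×58, 2.4×0.875×0.375×58) = 26.916 kips/bolt; interior L_c = 3.375 − 0.9375 = 2.4375, R_n = 45.675 kips/bolt. φR_n = 0.75 × (2×26.916 + 8×45.675) = 314.4 kips.
Block shear: shear path 2×[1.5+4×3.375] = 2×15 in, A_gv = 11.25, A_nv = 2×(15 − 4.5×1)×0.375 = 7.875 in²; tension across gage: (3.125 − 1×1)×0.375 = 0.79688 in². R_n = min(0.6×58×7.875, 0.6×36×11.25) + 1.0×58×0.79688 = min(274.05, 243) + 46.219 = 289.22 kips. φR_n = 0.75 × 289.22 = 216.9 kips.
Tension yield (gross): A_g = 10×0.375 = 3.75 in². φR_n = 0.90 × 36 × 3.75 = 121.5 kips.
Governing: min(378.8, 314.4, 216.9, 121.5) = 121.5 kips → gross-section yield.

121.5 kips (gross-section yield governs)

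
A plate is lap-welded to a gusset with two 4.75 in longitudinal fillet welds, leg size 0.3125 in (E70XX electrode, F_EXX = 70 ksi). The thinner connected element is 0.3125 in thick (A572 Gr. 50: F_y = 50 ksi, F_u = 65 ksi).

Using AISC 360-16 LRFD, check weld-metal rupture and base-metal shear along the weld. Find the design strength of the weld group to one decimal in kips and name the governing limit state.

Weld metal: throat = 0.707×0.3125 = 0.22094 in, L = 2×4.75 = 9.5 in. φR_n = 0.75 × 0.6 × 70 × 0.22094 × 9.5 = 66.1 kips.
Base metal shear (0.3125 in plate): yield φR_n = 1.0×0.6×50×0.3125×9.5 = 89.1 kips; rupture φR_n = 0.75×0.6×65×0.3125×9.5 = 86.8 kips; take 86.8 kips (rupture).
Governing: min(66.1, 86.8) = 66.1 kips → weld metal.

66.1 kips (weld metal governs)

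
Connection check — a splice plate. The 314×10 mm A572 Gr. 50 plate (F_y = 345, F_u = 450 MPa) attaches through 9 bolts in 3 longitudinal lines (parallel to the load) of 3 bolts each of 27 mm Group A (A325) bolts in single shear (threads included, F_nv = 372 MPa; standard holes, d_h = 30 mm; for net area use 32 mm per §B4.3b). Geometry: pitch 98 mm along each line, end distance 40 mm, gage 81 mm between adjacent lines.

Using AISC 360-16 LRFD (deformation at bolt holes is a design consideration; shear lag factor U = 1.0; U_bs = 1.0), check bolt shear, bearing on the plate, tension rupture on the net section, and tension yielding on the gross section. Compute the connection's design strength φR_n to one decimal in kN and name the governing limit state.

Bolt shear: A_b = π(27)²/4 = 572.56 mm². φR_n = 0.75 × 372 × 572.56 × 9 × 1 = 1437.7 kN.
Bearing (10 mm plate, F_u = 450 MPa): end bolts L_c = 40 − 30/2 = 25, R_n = min(1.2×25×10×450, 2.4×27×10×450) = 135 kN/bolt; interior L_c = 98 − 30 = 68, R_n = 291.6 kN/bolt. φR_n = 0.75 × (3×135 + 6×291.6) = 1616.0 kN.
Tension rupture (net): A_n = (314 − 3×32)×10 = 2180 mm² (U = 1.0, A_e = A_n). φR_n = 0.75 × 450 × 2180 = 735.8 kN.
Tension yield (gross): A_g = 314×10 = 3140 mm². φR_n = 0.90 × 345 × 3140 = 975.0 kN.
Governing: min(1437.7, 1616.0, 735.8, 975.0) = 735.8 kN → net-section rupture.

735.8 kN (net-section rupture governs)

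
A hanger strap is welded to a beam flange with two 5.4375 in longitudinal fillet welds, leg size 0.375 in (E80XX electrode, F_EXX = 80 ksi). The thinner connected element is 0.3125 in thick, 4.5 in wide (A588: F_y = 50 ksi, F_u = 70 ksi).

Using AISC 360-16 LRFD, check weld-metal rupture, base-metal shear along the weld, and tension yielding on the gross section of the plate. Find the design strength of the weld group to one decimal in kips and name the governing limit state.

Weld metal: throat = 0.707×0.375 = 0.26513 in, L = 2×5.4375 = 10.875 in. φR_n = 0.75 × 0.6 × 80 × 0.26513 × 10.875 = 103.8 kips.
Base metal shear (0.3125 in plate): yield φR_n = 1.0×0.6×50×0.3125×10.875 = 102.0 kips; rupture φR_n = 0.75×0.6×70×0.3125×10.875 = 107.1 kips; take 102.0 kips (yield).
Tension yield (gross): A_g = 4.5×0.3125 = 1.4063 in². φR_n = 0.90 × 50 × 1.4063 = 63.3 kips.
Governing: min(103.8, 102.0, 63.3) = 63.3 kips → gross-section yield.

63.3 kips (gross-section yield governs)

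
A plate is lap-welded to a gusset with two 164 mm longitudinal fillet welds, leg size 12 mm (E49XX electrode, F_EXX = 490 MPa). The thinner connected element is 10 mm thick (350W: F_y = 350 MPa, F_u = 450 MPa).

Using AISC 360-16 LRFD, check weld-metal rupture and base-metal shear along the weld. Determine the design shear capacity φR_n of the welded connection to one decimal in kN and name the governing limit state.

613.6 kN (weld metal governs)

Weld metal: throat = 0.707×12 = 8.484 mm, L = 2×164 = 328 mm. φR_n = 0.75 × 0.6 × 490 × 8.484 × 328 = 613.6 kN.
Base metal shear (10 mm plate): yield φR_n = 1.0×0.6×350×10×328 = 688.8 kN; rupture φR_n = 0.75×0.6×450×10×328 = 664.2 kN; take 664.2 kN (rupture).
Governing: min(613.6, 664.2) = 613.6 kN → weld metal.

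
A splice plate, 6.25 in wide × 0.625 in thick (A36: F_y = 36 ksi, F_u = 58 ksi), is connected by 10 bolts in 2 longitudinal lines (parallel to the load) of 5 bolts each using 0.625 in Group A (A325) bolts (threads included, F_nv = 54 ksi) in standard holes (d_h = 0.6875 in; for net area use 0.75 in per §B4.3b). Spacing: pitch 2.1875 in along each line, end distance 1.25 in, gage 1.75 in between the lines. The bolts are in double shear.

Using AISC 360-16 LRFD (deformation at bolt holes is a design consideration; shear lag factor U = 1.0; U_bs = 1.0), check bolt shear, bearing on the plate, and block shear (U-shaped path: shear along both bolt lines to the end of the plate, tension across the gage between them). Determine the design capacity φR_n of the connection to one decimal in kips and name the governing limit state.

229.7 kips (block shear governs)

Bolt shear: A_b = π(0.625)²/4 = 0.3068 in². φR_n = 0.75 × 54 × 0.3068 × 10 × 2 = 248.5 kips.
Bearing (0.625 in plate, F_u = 58 ksi): end bolts L_c = 1.25 − 0.6875/2 = 0.90625, R_n = min(1.2×0.90625×0.625×58, 2.4×0.625×0.625×58) = 39.422 kips/bolt; interior L_c = 2.1875 − 0.6875 = 1.5, R_n = 54.375 kips/bolt. φR_n = 0.75 × (2×39.422 + 8×54.375) = 385.4 kips.
Block shear: shear path 2×[1.25+4×2.1875] = 2×10 in, A_gv = 12.5, A_nv = 2×(10 − 4.5×0.75)×0.625 = 8.2813 in²; tension across gage: (1.75 − 1×0.75)×0.625 = 0.625 in². R_n = min(0.6×58×8.2813, 0.6×36×12.5) + 1.0×58×0.625 = min(288.19, 270) + 36.25 = 306.25 kips. φR_n = 0.75 × 306.25 = 229.7 kips.
Governing: min(248.5, 385.4, 229.7) = 229.7 kips → block shear.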